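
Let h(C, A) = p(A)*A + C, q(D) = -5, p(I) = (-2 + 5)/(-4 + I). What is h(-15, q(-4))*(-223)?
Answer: 8920/3 ≈ 2973.3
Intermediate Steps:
p(I) = 3/(-4 + I)
h(C, A) = C + 3*A/(-4 + A) (h(C, A) = (3/(-4 + A))*A + C = 3*A/(-4 + A) + C = C + 3*A/(-4 + A))
h(-15, q(-4))*(-223) = ((3*(-5) - 15*(-4 - 5))/(-4 - 5))*(-223) = ((-15 - 15*(-9))/(-9))*(-223) = -(-15 + 135)/9*(-223) = -⅑*120*(-223) = -40/3*(-223) = 8920/3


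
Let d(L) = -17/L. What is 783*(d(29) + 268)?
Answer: 209385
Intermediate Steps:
783*(d(29) + 268) = 783*(-17/29 + 268) = 783*(7755/29) = 209385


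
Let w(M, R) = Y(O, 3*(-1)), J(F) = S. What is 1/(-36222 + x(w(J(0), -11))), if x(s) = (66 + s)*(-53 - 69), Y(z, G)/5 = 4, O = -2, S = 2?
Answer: -1/46714 ≈ -2.1407e-5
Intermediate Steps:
J(F) = 2
Y(z, G) = 20 (Y(z, G) = 5*4 = 20)
w(M, R) = 20
x(s) = -8052 - 122*s (x(s) = (66 + s)*(-122) = -8052 - 122*s)
1/(-36222 + x(w(J(0), -11))) = 1/(-36222 + (-8052 - 122*20)) = 1/(-36222 + (-8052 - 2440)) = 1/(-36222 - 10492) = 1/(-46714) = -1/46714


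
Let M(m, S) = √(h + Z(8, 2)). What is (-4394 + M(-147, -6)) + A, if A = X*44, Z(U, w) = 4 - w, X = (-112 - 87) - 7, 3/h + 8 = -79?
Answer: -13458 + √1653/29 ≈ -13457.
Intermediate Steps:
h = -1/29 (h = 3/(-8 - 79) = 3/(-87) = 3*(-1/87) = -1/29 ≈ -0.034483)
X = -206 (X = -199 - 7 = -206)
A = -9064 (A = -206*44 = -9064)
M(m, S) = √1653/29 (M(m, S) = √(-1/29 + (4 - 1*2)) = √(-1/29 + (4 - 2)) = √(-1/29 + 2) = √(57/29) = √1653/29)
(-4394 + M(-147, -6)) + A = (-4394 + √1653/29) - 9064 = -13458 + √1653/29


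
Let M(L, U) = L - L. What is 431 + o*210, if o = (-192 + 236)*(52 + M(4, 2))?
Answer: 480911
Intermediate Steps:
M(L, U) = 0
o = 2288 (o = (-192 + 236)*(52 + 0) = 44*52 = 2288)
431 + o*210 = 431 + 2288*210 = 431 + 480480 = 480911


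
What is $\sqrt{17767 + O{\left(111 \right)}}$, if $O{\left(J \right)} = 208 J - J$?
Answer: $2 \sqrt{10186} \approx 201.85$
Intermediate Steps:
$O{\left(J \right)} = 207 J$
$\sqrt{17767 + O{\left(111 \right)}} = \sqrt{17767 + 207 \cdot 111} = \sqrt{17767 + 22977} = \sqrt{40744} = 2 \sqrt{10186}$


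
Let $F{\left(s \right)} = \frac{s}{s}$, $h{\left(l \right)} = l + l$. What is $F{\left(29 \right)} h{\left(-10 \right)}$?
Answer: $-20$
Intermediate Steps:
$h{\left(l \right)} = 2 l$
$F{\left(s \right)} = 1$
$F{\left(29 \right)} h{\left(-10 \right)} = 1 \cdot 2 \left(-10\right) = 1 \left(-20\right) = -20$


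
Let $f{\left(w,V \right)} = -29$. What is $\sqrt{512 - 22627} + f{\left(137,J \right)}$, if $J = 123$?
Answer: $-29 + i \sqrt{22115} \approx -29.0 + 148.71 i$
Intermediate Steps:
$\sqrt{512 - 22627} + f{\left(137,J \right)} = \sqrt{512 - 22627} - 29 = \sqrt{-22115} - 29 = i \sqrt{22115} - 29 = -29 + i \sqrt{22115}$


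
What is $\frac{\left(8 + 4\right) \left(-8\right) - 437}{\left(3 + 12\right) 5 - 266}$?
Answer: $\frac{533}{191} \approx 2.7906$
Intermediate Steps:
$\frac{\left(8 + 4\right) \left(-8\right) - 437}{\left(3 + 12\right) 5 - 266} = \frac{12 \left(-8\right) - 437}{15 \cdot 5 - 266} = \frac{-96 - 437}{75 - 266} = - \frac{533}{-191} = \left(-533\right) \left(- \frac{1}{191}\right) = \frac{533}{191}$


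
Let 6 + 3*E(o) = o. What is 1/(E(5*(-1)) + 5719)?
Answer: 3/17146 ≈ 0.00017497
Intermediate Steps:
E(o) = -2 + o/3
1/(E(5*(-1)) + 5719) = 1/((-2 + (5*(-1))/3) + 5719) = 1/((-2 + (⅓)*(-5)) + 5719) = 1/((-2 - 5/3) + 5719) = 1/(-11/3 + 5719) = 1/(17146/3) = 3/17146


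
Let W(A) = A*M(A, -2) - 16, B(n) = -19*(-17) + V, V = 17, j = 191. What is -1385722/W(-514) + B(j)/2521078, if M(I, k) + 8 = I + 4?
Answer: -873355682019/167800430602 ≈ -5.2047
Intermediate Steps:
M(I, k) = -4 + I (M(I, k) = -8 + (I + 4) = -8 + (4 + I) = -4 + I)
B(n) = 340 (B(n) = -19*(-17) + 17 = 323 + 17 = 340)
W(A) = -16 + A*(-4 + A) (W(A) = A*(-4 + A) - 16 = -16 + A*(-4 + A))
-1385722/W(-514) + B(j)/2521078 = -1385722/(-16 - 514*(-4 - 514)) + 340/2521078 = -1385722/(-16 - 514*(-518)) + 340*(1/2521078) = -1385722/(-16 + 266252) + 170/1260539 = -1385722/266236 + 170/1260539 = -1385722*1/266236 + 170/1260539 = -692861/133118 + 170/1260539 = -873355682019/167800430602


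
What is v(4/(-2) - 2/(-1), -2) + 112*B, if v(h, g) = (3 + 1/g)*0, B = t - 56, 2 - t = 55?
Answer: -12208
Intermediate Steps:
t = -53 (t = 2 - 1*55 = 2 - 55 = -53)
B = -109 (B = -53 - 56 = -109)
v(h, g) = 0
v(4/(-2) - 2/(-1), -2) + 112*B = 0 + 112*(-109) = 0 - 12208 = -12208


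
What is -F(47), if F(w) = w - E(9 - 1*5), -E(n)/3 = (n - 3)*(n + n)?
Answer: -71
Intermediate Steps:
E(n) = -6*n*(-3 + n) (E(n) = -3*(n - 3)*(n + n) = -3*(-3 + n)*2*n = -6*n*(-3 + n))
F(w) = 24 + w (F(w) = w - 6*(9 - 1*5)*(3 - (9 - 1*5)) = w - 6*(9 - 5)*(3 - (9 - 5)) = w - 6*4*(3 - 1*4) = w - 6*4*(3 - 4) = w - 6*4*(-1) = w - 1*(-24) = w + 24 = 24 + w)
-F(47) = -(24 + 47) = -1*71 = -71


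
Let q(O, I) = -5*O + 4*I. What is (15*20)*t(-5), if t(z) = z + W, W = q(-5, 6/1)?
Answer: 13200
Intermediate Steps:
W = 49 (W = -5*(-5) + 4*(6/1) = 25 + 4*(6*1) = 25 + 4*6 = 25 + 24 = 49)
t(z) = 49 + z (t(z) = z + 49 = 49 + z)
(15*20)*t(-5) = (15*20)*(49 - 5) = 300*44 = 13200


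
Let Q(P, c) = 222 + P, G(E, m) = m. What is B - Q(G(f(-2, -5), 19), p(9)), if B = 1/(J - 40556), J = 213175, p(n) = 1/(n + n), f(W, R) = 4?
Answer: -41601178/172619 ≈ -241.00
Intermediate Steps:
p(n) = 1/(2*n)
B = 1/172619 (B = 1/(213175 - 40556) = 1/172619 ≈ 5.7931e-6)
B - Q(G(f(-2, -5), 19), p(9)) = 1/172619 - (222 + 19) = 1/172619 - 1*241 = 1/172619 - 241 = -41601178/172619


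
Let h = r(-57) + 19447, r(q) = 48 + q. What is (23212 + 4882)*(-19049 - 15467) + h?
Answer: -969673066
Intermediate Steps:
h = 19438 (h = (48 - 57) + 19447 = -9 + 19447 = 19438)
(23212 + 4882)*(-19049 - 15467) + h = (23212 + 4882)*(-19049 - 15467) + 19438 = 28094*(-34516) + 19438 = -969692504 + 19438 = -969673066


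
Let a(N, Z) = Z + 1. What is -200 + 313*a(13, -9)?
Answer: -2704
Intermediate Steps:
a(N, Z) = 1 + Z
-200 + 313*a(13, -9) = -200 + 313*(1 - 9) = -200 + 313*(-8) = -200 - 2504 = -2704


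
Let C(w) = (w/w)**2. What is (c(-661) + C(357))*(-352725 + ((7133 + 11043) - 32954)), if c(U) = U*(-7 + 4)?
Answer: -729125952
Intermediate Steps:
c(U) = -3*U (c(U) = U*(-3) = -3*U)
C(w) = 1 (C(w) = 1**2 = 1)
(c(-661) + C(357))*(-352725 + ((7133 + 11043) - 32954)) = (-3*(-661) + 1)*(-352725 + ((7133 + 11043) - 32954)) = (1983 + 1)*(-352725 + (18176 - 32954)) = 1984*(-352725 - 14778) = 1984*(-367503) = -729125952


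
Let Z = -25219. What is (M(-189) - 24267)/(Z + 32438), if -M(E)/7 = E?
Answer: -22944/7219 ≈ -3.1783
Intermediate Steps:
M(E) = -7*E
(M(-189) - 24267)/(Z + 32438) = (-7*(-189) - 24267)/(-25219 + 32438) = (1323 - 24267)/7219 = -22944*1/7219 = -22944/7219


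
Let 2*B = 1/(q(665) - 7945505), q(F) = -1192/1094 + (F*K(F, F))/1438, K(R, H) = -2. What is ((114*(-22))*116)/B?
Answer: 1818248965552212864/393293 ≈ 4.6231e+12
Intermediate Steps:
q(F) = -596/547 - F/719 (q(F) = -1192/1094 + (F*(-2))/1438 = -1192*1/1094 - 2*F*(1/1438) = -596/547 - F/719)
B = -393293/6249824580488 (B = 1/(2*((-596/547 - 1/719*665) - 7945505)) = 1/(2*((-596/547 - 665/719) - 7945505)) = 1/(2*(-792279/393293 - 7945505)) = 1/(2*(-3124912290244/393293)) = (½)*(-393293/3124912290244) = -393293/6249824580488 ≈ -6.2929e-8)
((114*(-22))*116)/B = ((114*(-22))*116)/(-393293/6249824580488) = -2508*116*(-6249824580488/393293) = -290928*(-6249824580488/393293) = 1818248965552212864/393293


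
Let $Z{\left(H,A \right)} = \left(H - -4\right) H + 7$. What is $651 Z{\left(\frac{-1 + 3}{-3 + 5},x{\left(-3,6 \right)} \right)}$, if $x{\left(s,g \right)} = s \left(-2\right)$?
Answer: $7812$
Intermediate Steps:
$x{\left(s,g \right)} = - 2 s$
$Z{\left(H,A \right)} = 7 + H \left(4 + H\right)$ ($Z{\left(H,A \right)} = \left(H + 4\right) H + 7 = \left(4 + H\right) H + 7 = H \left(4 + H\right) + 7 = 7 + H \left(4 + H\right)$)
$651 Z{\left(\frac{-1 + 3}{-3 + 5},x{\left(-3,6 \right)} \right)} = 651 \left(7 + \left(\frac{-1 + 3}{-3 + 5}\right)^{2} + 4 \frac{-1 + 3}{-3 + 5}\right) = 651 \left(7 + \left(\frac{2}{2}\right)^{2} + 4 \cdot \frac{2}{2}\right) = 651 \left(7 + \left(2 \cdot \frac{1}{2}\right)^{2} + 4 \cdot 2 \cdot \frac{1}{2}\right) = 651 \left(7 + 1^{2} + 4 \cdot 1\right) = 651 \left(7 + 1 + 4\right) = 651 \cdot 12 = 7812$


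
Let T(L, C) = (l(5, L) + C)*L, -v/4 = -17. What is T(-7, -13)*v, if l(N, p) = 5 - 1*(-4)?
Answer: 1904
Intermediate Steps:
v = 68 (v = -4*(-17) = 68)
l(N, p) = 9 (l(N, p) = 5 + 4 = 9)
T(L, C) = L*(9 + C) (T(L, C) = (9 + C)*L = L*(9 + C))
T(-7, -13)*v = -7*(9 - 13)*68 = -7*(-4)*68 = 28*68 = 1904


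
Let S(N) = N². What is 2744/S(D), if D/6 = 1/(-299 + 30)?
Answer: 49639646/9 ≈ 5.5155e+6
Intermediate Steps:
D = -6/269 (D = 6/(-299 + 30) = 6/(-269) = 6*(-1/269) = -6/269 ≈ -0.022305)
2744/S(D) = 2744/((-6/269)²) = 2744/(36/72361) = 2744*(72361/36) = 49639646/9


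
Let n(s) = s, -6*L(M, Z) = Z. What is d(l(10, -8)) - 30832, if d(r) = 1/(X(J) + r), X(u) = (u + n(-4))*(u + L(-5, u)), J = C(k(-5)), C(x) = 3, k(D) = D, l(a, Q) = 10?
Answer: -462478/15 ≈ -30832.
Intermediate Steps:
L(M, Z) = -Z/6
J = 3
X(u) = 5*u*(-4 + u)/6 (X(u) = (u - 4)*(u - u/6) = (-4 + u)*(5*u/6) = 5*u*(-4 + u)/6)
d(r) = 1/(-5/2 + r) (d(r) = 1/((5/6)*3*(-4 + 3) + r) = 1/((5/6)*3*(-1) + r) = 1/(-5/2 + r))
d(l(10, -8)) - 30832 = 2/(-5 + 2*10) - 30832 = 2/(-5 + 20) - 30832 = 2/15 - 30832 = -462478/15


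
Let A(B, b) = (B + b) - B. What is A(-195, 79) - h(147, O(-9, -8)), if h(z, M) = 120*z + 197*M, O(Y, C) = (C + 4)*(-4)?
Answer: -20713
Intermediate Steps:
O(Y, C) = -16 - 4*C (O(Y, C) = (4 + C)*(-4) = -16 - 4*C)
A(B, b) = b
A(-195, 79) - h(147, O(-9, -8)) = 79 - (120*147 + 197*(-16 - 4*(-8))) = 79 - (17640 + 197*(-16 + 32)) = 79 - (17640 + 197*16) = 79 - (17640 + 3152) = 79 - 1*20792 = 79 - 20792 = -20713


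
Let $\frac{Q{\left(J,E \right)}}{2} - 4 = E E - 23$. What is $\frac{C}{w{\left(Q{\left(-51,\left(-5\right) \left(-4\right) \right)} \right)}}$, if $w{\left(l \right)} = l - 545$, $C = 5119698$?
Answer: $\frac{5119698}{217} \approx 23593.0$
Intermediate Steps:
$Q{\left(J,E \right)} = -38 + 2 E^{2}$ ($Q{\left(J,E \right)} = 8 + 2 \left(E E - 23\right) = 8 + 2 \left(E^{2} - 23\right) = 8 + 2 \left(-23 + E^{2}\right) = 8 + \left(-46 + 2 E^{2}\right) = -38 + 2 E^{2}$)
$w{\left(l \right)} = -545 + l$ ($w{\left(l \right)} = l - 545 = -545 + l$)
$\frac{C}{w{\left(Q{\left(-51,\left(-5\right) \left(-4\right) \right)} \right)}} = \frac{5119698}{-545 - \left(38 - 2 \left(\left(-5\right) \left(-4\right)\right)^{2}\right)} = \frac{5119698}{-545 - \left(38 - 2 \cdot 20^{2}\right)} = \frac{5119698}{-545 + \left(-38 + 2 \cdot 400\right)} = \frac{5119698}{-545 + \left(-38 + 800\right)} = \frac{5119698}{-545 + 762} = \frac{5119698}{217}$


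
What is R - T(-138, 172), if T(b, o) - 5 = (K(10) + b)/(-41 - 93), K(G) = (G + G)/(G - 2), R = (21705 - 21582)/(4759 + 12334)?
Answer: -27503859/4580924 ≈ -6.0040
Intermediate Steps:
R = 123/17093 ≈ 0.0071959
K(G) = 2*G/(-2 + G) (K(G) = (2*G)/(-2 + G) = 2*G/(-2 + G))
T(b, o) = 1335/268 - b/134 (T(b, o) = 5 + (2*10/(-2 + 10) + b)/(-41 - 93) = 5 + (2*10/8 + b)/(-134) = 5 + (2*10*(1/8) + b)*(-1/134) = 5 + (5/2 + b)*(-1/134) = 5 + (-5/268 - b/134) = 1335/268 - b/134)
R - T(-138, 172) = 123/17093 - (1335/268 - 1/134*(-138)) = 123/17093 - (1335/268 + 69/67) = 123/17093 - 1*1611/268 = 123/17093 - 1611/268 = -27503859/4580924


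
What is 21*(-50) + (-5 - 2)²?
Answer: -1001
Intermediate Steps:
21*(-50) + (-5 - 2)² = -1050 + (-7)² = -1050 + 49 = -1001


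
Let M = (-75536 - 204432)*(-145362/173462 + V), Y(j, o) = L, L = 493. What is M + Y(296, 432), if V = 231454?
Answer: -5620123558027441/86731 ≈ -6.4800e+10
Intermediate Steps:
Y(j, o) = 493
M = -5620123600785824/86731 (M = (-75536 - 204432)*(-145362/173462 + 231454) = -279968*(-145362*1/173462 + 231454) = -279968*(-72681/86731 + 231454) = -279968*20074164193/86731 = -5620123600785824/86731 ≈ -6.4800e+10)
M + Y(296, 432) = -5620123600785824/86731 + 493 = -5620123558027441/86731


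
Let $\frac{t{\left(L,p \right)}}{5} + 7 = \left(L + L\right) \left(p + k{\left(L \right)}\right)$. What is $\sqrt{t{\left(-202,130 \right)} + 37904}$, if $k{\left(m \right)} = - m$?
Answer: $i \sqrt{632771} \approx 795.47 i$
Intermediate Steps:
$t{\left(L,p \right)} = -35 + 10 L \left(p - L\right)$ ($t{\left(L,p \right)} = -35 + 5 \left(L + L\right) \left(p - L\right) = -35 + 5 \cdot 2 L \left(p - L\right) = -35 + 10 L \left(p - L\right)$)
$\sqrt{t{\left(-202,130 \right)} + 37904} = \sqrt{\left(-35 - 10 \left(-202\right)^{2} + 10 \left(-202\right) 130\right) + 37904} = \sqrt{\left(-35 - 408040 - 262600\right) + 37904} = \sqrt{-670675 + 37904} = \sqrt{-632771} = i \sqrt{632771}$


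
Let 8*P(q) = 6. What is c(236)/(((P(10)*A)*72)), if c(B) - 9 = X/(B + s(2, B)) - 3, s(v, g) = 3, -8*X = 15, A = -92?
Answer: -1273/1055424 ≈ -0.0012062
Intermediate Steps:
X = -15/8 (X = -⅛*15 = -15/8 ≈ -1.8750)
P(q) = ¾ (P(q) = (⅛)*6 = ¾)
c(B) = 6 - 15/(8*(3 + B)) (c(B) = 9 + (-15/8/(B + 3) - 3) = 9 + (-15/8/(3 + B) - 3) = 9 + (-15/(8*(3 + B)) - 3) = 9 + (-3 - 15/(8*(3 + B))) = 6 - 15/(8*(3 + B)))
c(236)/(((P(10)*A)*72)) = (3*(43 + 16*236)/(8*(3 + 236)))/((((¾)*(-92))*72)) = ((3/8)*(43 + 3776)/239)/((-69*72)) = ((3/8)*(1/239)*3819)/(-4968) = (11457/1912)*(-1/4968) = -1273/1055424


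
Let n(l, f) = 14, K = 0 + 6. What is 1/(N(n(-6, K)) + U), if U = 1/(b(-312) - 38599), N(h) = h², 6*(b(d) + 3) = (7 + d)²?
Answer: 138587/27163046 ≈ 0.0051020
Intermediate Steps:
K = 6
b(d) = -3 + (7 + d)²/6
U = -6/138587 (U = 1/((-3 + (7 - 312)²/6) - 38599) = 1/((-3 + (⅙)*(-305)²) - 38599) = 1/((-3 + (⅙)*93025) - 38599) = 1/((-3 + 93025/6) - 38599) = 1/(93007/6 - 38599) = 1/(-138587/6) = -6/138587 ≈ -4.3294e-5)
1/(N(n(-6, K)) + U) = 1/(14² - 6/138587) = 1/(196 - 6/138587) = 1/(27163046/138587) = 138587/27163046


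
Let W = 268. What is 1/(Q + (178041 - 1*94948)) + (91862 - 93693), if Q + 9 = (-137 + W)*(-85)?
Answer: -131738618/71949 ≈ -1831.0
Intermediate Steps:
Q = -11144 (Q = -9 + (-137 + 268)*(-85) = -9 + 131*(-85) = -9 - 11135 = -11144)
1/(Q + (178041 - 1*94948)) + (91862 - 93693) = 1/(-11144 + (178041 - 1*94948)) + (91862 - 93693) = 1/(-11144 + (178041 - 94948)) - 1831 = 1/(-11144 + 83093) - 1831 = 1/71949 - 1831 = -131738618/71949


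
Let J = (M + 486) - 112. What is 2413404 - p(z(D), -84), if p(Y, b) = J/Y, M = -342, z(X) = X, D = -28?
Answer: 16893836/7 ≈ 2.4134e+6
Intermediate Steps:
J = 32 (J = (-342 + 486) - 112 = 144 - 112 = 32)
p(Y, b) = 32/Y
2413404 - p(z(D), -84) = 2413404 - 32/(-28) = 2413404 - 32*(-1)/28 = 2413404 - 1*(-8/7) = 2413404 + 8/7 = 16893836/7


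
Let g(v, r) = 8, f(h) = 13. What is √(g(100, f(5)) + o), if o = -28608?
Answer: 10*I*√286 ≈ 169.12*I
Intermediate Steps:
√(g(100, f(5)) + o) = √(8 - 28608) = √(-28600) = 10*I*√286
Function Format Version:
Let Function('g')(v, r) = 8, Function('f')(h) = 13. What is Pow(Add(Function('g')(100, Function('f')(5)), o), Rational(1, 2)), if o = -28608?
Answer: Mul(10, I, Pow(286, Rational(1, 2))) ≈ Mul(169.12, I)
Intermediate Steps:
Pow(Add(Function('g')(100, Function('f')(5)), o), Rational(1, 2)) = Pow(Add(8, -28608), Rational(1, 2)) = Pow(-28600, Rational(1, 2)) = Mul(10, I, Pow(286, Rational(1, 2)))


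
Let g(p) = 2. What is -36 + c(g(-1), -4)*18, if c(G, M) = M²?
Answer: 252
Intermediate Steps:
-36 + c(g(-1), -4)*18 = -36 + (-4)²*18 = -36 + 16*18 = -36 + 288 = 252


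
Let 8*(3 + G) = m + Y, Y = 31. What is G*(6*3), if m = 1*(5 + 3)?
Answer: 135/4 ≈ 33.750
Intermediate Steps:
m = 8 (m = 1*8 = 8)
G = 15/8 (G = -3 + (8 + 31)/8 = -3 + (⅛)*39 = -3 + 39/8 = 15/8 ≈ 1.8750)
G*(6*3) = 15*(6*3)/8 = (15/8)*18 = 135/4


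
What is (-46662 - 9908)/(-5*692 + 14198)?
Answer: -28285/5369 ≈ -5.2682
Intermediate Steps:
(-46662 - 9908)/(-5*692 + 14198) = -56570/(-3460 + 14198) = -56570/10738 = -56570*1/10738 = -28285/5369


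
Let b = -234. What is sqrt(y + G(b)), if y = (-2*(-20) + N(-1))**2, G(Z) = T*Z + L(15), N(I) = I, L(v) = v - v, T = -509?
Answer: 3*sqrt(13403) ≈ 347.31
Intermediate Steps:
L(v) = 0
G(Z) = -509*Z (G(Z) = -509*Z + 0 = -509*Z)
y = 1521 (y = (-2*(-20) - 1)**2 = (40 - 1)**2 = 39**2 = 1521)
sqrt(y + G(b)) = sqrt(1521 - 509*(-234)) = sqrt(1521 + 119106) = sqrt(120627) = 3*sqrt(13403)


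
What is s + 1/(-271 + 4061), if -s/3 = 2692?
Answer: -30608039/3790 ≈ -8076.0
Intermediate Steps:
s = -8076 (s = -3*2692 = -8076)
s + 1/(-271 + 4061) = -8076 + 1/(-271 + 4061) = -8076 + 1/3790 = -30608039/3790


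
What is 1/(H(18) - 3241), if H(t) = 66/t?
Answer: -3/9712 ≈ -0.00030890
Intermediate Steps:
1/(H(18) - 3241) = 1/(66/18 - 3241) = 1/(66*(1/18) - 3241) = 1/(11/3 - 3241) = 1/(-9712/3) = -3/9712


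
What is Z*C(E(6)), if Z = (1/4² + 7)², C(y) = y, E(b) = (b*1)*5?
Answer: 191535/128 ≈ 1496.4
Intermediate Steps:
E(b) = 5*b (E(b) = b*5 = 5*b)
Z = 12769/256 (Z = (1/16 + 7)² = (113/16)² = 12769/256 ≈ 49.879)
Z*C(E(6)) = 12769*(5*6)/256 = (12769/256)*30 = 191535/128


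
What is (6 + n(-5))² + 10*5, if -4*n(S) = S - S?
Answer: 86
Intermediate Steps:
n(S) = 0 (n(S) = -(S - S)/4 = -¼*0 = 0)
(6 + n(-5))² + 10*5 = (6 + 0)² + 10*5 = 6² + 50 = 36 + 50 = 86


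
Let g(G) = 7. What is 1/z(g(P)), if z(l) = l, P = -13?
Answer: 1/7 ≈ 0.14286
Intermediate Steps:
1/z(g(P)) = 1/7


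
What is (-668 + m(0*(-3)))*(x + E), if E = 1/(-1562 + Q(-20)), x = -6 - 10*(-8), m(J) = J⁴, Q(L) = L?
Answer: -39100378/791 ≈ -49432.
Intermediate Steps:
x = 74 (x = -6 + 80 = 74)
E = -1/1582 (E = 1/(-1562 - 20) = 1/(-1582) = -1/1582 ≈ -0.00063211)
(-668 + m(0*(-3)))*(x + E) = (-668 + (0*(-3))⁴)*(74 - 1/1582) = (-668 + 0⁴)*(117067/1582) = (-668 + 0)*(117067/1582) = -668*117067/1582 = -39100378/791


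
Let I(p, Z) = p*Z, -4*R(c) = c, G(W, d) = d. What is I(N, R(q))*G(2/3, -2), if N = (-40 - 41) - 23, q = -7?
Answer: 364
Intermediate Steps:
R(c) = -c/4
N = -104 (N = -81 - 23 = -104)
I(p, Z) = Z*p
I(N, R(q))*G(2/3, -2) = (-¼*(-7)*(-104))*(-2) = ((7/4)*(-104))*(-2) = -182*(-2) = 364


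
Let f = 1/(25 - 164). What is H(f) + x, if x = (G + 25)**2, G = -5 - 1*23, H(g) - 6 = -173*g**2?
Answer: 289642/19321 ≈ 14.991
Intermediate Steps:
f = -1/139 (f = 1/(-139) = -1/139 ≈ -0.0071942)
H(g) = 6 - 173*g**2
G = -28 (G = -5 - 23 = -28)
x = 9 (x = (-28 + 25)**2 = (-3)**2 = 9)
H(f) + x = (6 - 173*(-1/139)**2) + 9 = (6 - 173*1/19321) + 9 = (6 - 173/19321) + 9 = 115753/19321 + 9 = 289642/19321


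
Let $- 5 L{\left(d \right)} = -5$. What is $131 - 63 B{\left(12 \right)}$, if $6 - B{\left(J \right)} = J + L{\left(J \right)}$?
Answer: $572$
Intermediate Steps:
$L{\left(d \right)} = 1$ ($L{\left(d \right)} = \left(- \frac{1}{5}\right) \left(-5\right) = 1$)
$B{\left(J \right)} = 5 - J$ ($B{\left(J \right)} = 6 - \left(J + 1\right) = 6 - \left(1 + J\right) = 5 - J$)
$131 - 63 B{\left(12 \right)} = 131 - 63 \left(5 - 12\right) = 131 - -441 = 131 + 441 = 572$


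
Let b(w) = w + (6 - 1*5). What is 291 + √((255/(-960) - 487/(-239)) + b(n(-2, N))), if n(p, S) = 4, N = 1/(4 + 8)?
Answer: 291 + √24756815/1912 ≈ 293.60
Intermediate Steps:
N = 1/12 ≈ 0.083333
b(w) = 1 + w (b(w) = w + (6 - 5) = w + 1 = 1 + w)
291 + √((255/(-960) - 487/(-239)) + b(n(-2, N))) = 291 + √((255/(-960) - 487/(-239)) + (1 + 4)) = 291 + √((255*(-1/960) - 487*(-1/239)) + 5) = 291 + √((-17/64 + 487/239) + 5) = 291 + √(27105/15296 + 5) = 291 + √(103585/15296) = 291 + √24756815/1912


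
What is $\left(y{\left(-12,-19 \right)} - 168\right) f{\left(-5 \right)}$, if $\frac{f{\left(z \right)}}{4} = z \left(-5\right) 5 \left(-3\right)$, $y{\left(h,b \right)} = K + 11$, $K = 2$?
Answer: $232500$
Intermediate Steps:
$y{\left(h,b \right)} = 13$ ($y{\left(h,b \right)} = 2 + 11 = 13$)
$f{\left(z \right)} = 300 z$ ($f{\left(z \right)} = 4 z \left(-5\right) 5 \left(-3\right) = 4 - 5 z \left(-15\right) = 4 \cdot 75 z = 300 z$)
$\left(y{\left(-12,-19 \right)} - 168\right) f{\left(-5 \right)} = \left(13 - 168\right) 300 \left(-5\right) = \left(-155\right) \left(-1500\right) = 232500$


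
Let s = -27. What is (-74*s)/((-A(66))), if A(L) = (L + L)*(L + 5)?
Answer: -333/1562 ≈ -0.21319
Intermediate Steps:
A(L) = 2*L*(5 + L) (A(L) = (2*L)*(5 + L) = 2*L*(5 + L))
(-74*s)/((-A(66))) = (-74*(-27))/((-2*66*(5 + 66))) = 1998/((-2*66*71)) = 1998/((-1*9372)) = 1998/(-9372) = 1998*(-1/9372) = -333/1562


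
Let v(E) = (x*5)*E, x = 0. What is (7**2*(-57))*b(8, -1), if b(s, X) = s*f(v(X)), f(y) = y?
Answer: 0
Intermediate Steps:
v(E) = 0 (v(E) = (0*5)*E = 0*E = 0)
b(s, X) = 0 (b(s, X) = s*0 = 0)
(7**2*(-57))*b(8, -1) = (7**2*(-57))*0 = (49*(-57))*0 = -2793*0 = 0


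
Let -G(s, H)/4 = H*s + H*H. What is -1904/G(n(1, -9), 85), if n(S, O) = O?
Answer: 7/95 ≈ 0.073684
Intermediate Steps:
G(s, H) = -4*H² - 4*H*s (G(s, H) = -4*(H*s + H*H) = -4*(H*s + H²) = -4*(H² + H*s) = -4*H² - 4*H*s)
-1904/G(n(1, -9), 85) = -1904*(-1/(340*(85 - 9))) = -1904/((-4*85*76)) = -1904/(-25840) = -1904*(-1/25840) = 7/95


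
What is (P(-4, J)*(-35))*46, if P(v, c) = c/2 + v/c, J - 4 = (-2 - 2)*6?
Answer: 15778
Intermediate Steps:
J = -20 (J = 4 + (-2 - 2)*6 = 4 - 4*6 = 4 - 24 = -20)
P(v, c) = c/2 + v/c (P(v, c) = c*(1/2) + v/c = c/2 + v/c)
(P(-4, J)*(-35))*46 = (((1/2)*(-20) - 4/(-20))*(-35))*46 = ((-10 - 4*(-1/20))*(-35))*46 = ((-10 + 1/5)*(-35))*46 = -49/5*(-35)*46 = 343*46 = 15778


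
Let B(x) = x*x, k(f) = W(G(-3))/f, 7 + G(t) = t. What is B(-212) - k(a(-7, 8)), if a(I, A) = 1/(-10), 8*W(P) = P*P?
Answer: 45069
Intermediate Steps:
G(t) = -7 + t
W(P) = P²/8 (W(P) = (P*P)/8 = P²/8)
a(I, A) = -⅒
k(f) = 25/(2*f) (k(f) = ((-7 - 3)²/8)/f = ((⅛)*(-10)²)/f = ((⅛)*100)/f = 25/(2*f))
B(x) = x²
B(-212) - k(a(-7, 8)) = (-212)² - 25/(2*(-⅒)) = 44944 - 25*(-10)/2 = 44944 - 1*(-125) = 44944 + 125 = 45069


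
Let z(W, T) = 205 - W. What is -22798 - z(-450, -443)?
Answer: -23453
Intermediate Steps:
-22798 - z(-450, -443) = -22798 - (205 - 1*(-450)) = -22798 - (205 + 450) = -22798 - 1*655 = -22798 - 655 = -23453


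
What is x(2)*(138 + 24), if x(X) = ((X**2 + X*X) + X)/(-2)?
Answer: -810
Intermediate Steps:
x(X) = -X**2 - X/2 (x(X) = ((X**2 + X**2) + X)*(-1/2) = (2*X**2 + X)*(-1/2) = (X + 2*X**2)*(-1/2) = -X**2 - X/2)
x(2)*(138 + 24) = (-1*2*(1/2 + 2))*(138 + 24) = -1*2*5/2*162 = -5*162 = -810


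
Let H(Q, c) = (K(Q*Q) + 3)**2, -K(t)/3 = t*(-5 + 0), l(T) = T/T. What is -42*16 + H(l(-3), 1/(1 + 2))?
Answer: -348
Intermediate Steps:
l(T) = 1
K(t) = 15*t (K(t) = -3*t*(-5 + 0) = -3*t*(-5) = -(-15)*t = 15*t)
H(Q, c) = (3 + 15*Q**2)**2 (H(Q, c) = (15*(Q*Q) + 3)**2 = (15*Q**2 + 3)**2 = (3 + 15*Q**2)**2)
-42*16 + H(l(-3), 1/(1 + 2)) = -42*16 + 9*(1 + 5*1**2)**2 = -672 + 9*(1 + 5*1)**2 = -672 + 9*(1 + 5)**2 = -672 + 9*6**2 = -672 + 9*36 = -672 + 324 = -348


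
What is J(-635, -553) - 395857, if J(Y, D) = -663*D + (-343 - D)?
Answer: -29008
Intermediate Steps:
J(Y, D) = -343 - 664*D
J(-635, -553) - 395857 = (-343 - 664*(-553)) - 395857 = (-343 + 367192) - 395857 = 366849 - 395857 = -29008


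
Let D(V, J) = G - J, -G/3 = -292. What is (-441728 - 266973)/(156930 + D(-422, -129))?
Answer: -708701/157935 ≈ -4.4873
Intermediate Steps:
G = 876 (G = -3*(-292) = 876)
D(V, J) = 876 - J
(-441728 - 266973)/(156930 + D(-422, -129)) = (-441728 - 266973)/(156930 + (876 - 1*(-129))) = -708701/(156930 + (876 + 129)) = -708701/(156930 + 1005) = -708701/157935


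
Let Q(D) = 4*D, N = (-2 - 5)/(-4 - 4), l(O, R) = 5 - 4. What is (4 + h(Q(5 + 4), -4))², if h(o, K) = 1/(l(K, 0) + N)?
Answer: 4624/225 ≈ 20.551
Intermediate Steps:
l(O, R) = 1
N = 7/8 (N = -7/(-8) = -7*(-⅛) = 7/8 ≈ 0.87500)
h(o, K) = 8/15 (h(o, K) = 1/(1 + 7/8) = 1/(15/8) = 8/15)
(4 + h(Q(5 + 4), -4))² = (4 + 8/15)² = (68/15)² = 4624/225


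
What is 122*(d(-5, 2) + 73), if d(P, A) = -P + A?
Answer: 9760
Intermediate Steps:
d(P, A) = A - P
122*(d(-5, 2) + 73) = 122*((2 - 1*(-5)) + 73) = 122*((2 + 5) + 73) = 122*(7 + 73) = 122*80 = 9760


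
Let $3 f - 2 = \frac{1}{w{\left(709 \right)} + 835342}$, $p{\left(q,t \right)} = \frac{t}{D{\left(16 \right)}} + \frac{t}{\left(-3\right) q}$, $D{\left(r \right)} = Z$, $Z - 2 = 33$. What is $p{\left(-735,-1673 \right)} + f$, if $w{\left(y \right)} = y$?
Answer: $- \frac{12612665281}{263356065} \approx -47.892$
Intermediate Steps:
$Z = 35$ ($Z = 2 + 33 = 35$)
$D{\left(r \right)} = 35$
$p{\left(q,t \right)} = \frac{t}{35} - \frac{t}{3 q}$ ($p{\left(q,t \right)} = \frac{t}{35} + \frac{t}{\left(-3\right) q} = t \frac{1}{35} + t \left(- \frac{1}{3 q}\right) = \frac{t}{35} - \frac{t}{3 q}$)
$f = \frac{1672103}{2508153}$ ($f = \frac{2}{3} + \frac{1}{3 \left(709 + 835342\right)} = \frac{2}{3} + \frac{1}{3 \cdot 836051} = \frac{2}{3} + \frac{1}{3} \cdot \frac{1}{836051} = \frac{2}{3} + \frac{1}{2508153} = \frac{1672103}{2508153} \approx 0.66667$)
$p{\left(-735,-1673 \right)} + f = \left(\frac{1}{35} \left(-1673\right) - - \frac{1673}{3 \left(-735\right)}\right) + \frac{1672103}{2508153} = \left(- \frac{239}{5} - \left(- \frac{1673}{3}\right) \left(- \frac{1}{735}\right)\right) + \frac{1672103}{2508153} = \left(- \frac{239}{5} - \frac{239}{315}\right) + \frac{1672103}{2508153} = - \frac{15296}{315} + \frac{1672103}{2508153} = - \frac{12612665281}{263356065}$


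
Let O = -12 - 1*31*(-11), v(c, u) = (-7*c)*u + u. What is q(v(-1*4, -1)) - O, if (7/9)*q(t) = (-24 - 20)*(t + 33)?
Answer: -3887/7 ≈ -555.29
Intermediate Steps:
v(c, u) = u - 7*c*u (v(c, u) = -7*c*u + u = u - 7*c*u)
O = 329 (O = -12 - 31*(-11) = -12 + 341 = 329)
q(t) = -13068/7 - 396*t/7 (q(t) = 9*((-24 - 20)*(t + 33))/7 = 9*(-44*(33 + t))/7 = 9*(-1452 - 44*t)/7 = -13068/7 - 396*t/7)
q(v(-1*4, -1)) - O = (-13068/7 - (-396)*(1 - (-7)*4)/7) - 1*329 = (-13068/7 - (-396)*(1 - 7*(-4))/7) - 329 = (-13068/7 - (-396)*(1 + 28)/7) - 329 = (-13068/7 - (-396)*29/7) - 329 = (-13068/7 - 396/7*(-29)) - 329 = (-13068/7 + 11484/7) - 329 = -1584/7 - 329 = -3887/7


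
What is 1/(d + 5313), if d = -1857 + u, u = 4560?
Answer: 1/8016 ≈ 0.00012475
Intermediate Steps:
d = 2703 (d = -1857 + 4560 = 2703)
1/(d + 5313) = 1/(2703 + 5313) = 1/8016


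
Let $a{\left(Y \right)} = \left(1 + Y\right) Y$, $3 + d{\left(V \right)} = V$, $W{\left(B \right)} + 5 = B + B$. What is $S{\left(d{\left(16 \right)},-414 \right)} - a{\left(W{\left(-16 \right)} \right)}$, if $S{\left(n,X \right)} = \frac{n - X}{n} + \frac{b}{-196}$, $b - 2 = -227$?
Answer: $- \frac{3307319}{2548} \approx -1298.0$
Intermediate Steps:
$b = -225$ ($b = 2 - 227 = -225$)
$W{\left(B \right)} = -5 + 2 B$ ($W{\left(B \right)} = -5 + \left(B + B\right) = -5 + 2 B$)
$d{\left(V \right)} = -3 + V$
$a{\left(Y \right)} = Y \left(1 + Y\right)$
$S{\left(n,X \right)} = \frac{225}{196} + \frac{n - X}{n}$ ($S{\left(n,X \right)} = \frac{n - X}{n} - \frac{225}{-196} = \frac{n - X}{n} - - \frac{225}{196} = \frac{n - X}{n} + \frac{225}{196} = \frac{225}{196} + \frac{n - X}{n}$)
$S{\left(d{\left(16 \right)},-414 \right)} - a{\left(W{\left(-16 \right)} \right)} = \left(\frac{421}{196} - - \frac{414}{-3 + 16}\right) - \left(-5 + 2 \left(-16\right)\right) \left(1 + \left(-5 + 2 \left(-16\right)\right)\right) = \left(\frac{421}{196} - - \frac{414}{13}\right) - \left(-5 - 32\right) \left(1 - 37\right) = \left(\frac{421}{196} - \left(-414\right) \frac{1}{13}\right) - - 37 \left(1 - 37\right) = \left(\frac{421}{196} + \frac{414}{13}\right) - \left(-37\right) \left(-36\right) = \frac{86617}{2548} - 1332 = - \frac{3307319}{2548}$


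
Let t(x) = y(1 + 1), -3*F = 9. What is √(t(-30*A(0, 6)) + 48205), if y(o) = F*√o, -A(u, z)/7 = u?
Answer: √(48205 - 3*√2) ≈ 219.55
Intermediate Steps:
A(u, z) = -7*u
F = -3 (F = -⅓*9 = -3)
y(o) = -3*√o
t(x) = -3*√2 (t(x) = -3*√(1 + 1) = -3*√2)
√(t(-30*A(0, 6)) + 48205) = √(-3*√2 + 48205) = √(48205 - 3*√2)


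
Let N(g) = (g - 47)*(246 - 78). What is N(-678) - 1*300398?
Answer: -422198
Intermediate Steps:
N(g) = -7896 + 168*g (N(g) = (-47 + g)*168 = -7896 + 168*g)
N(-678) - 1*300398 = (-7896 + 168*(-678)) - 1*300398 = (-7896 - 113904) - 300398 = -121800 - 300398 = -422198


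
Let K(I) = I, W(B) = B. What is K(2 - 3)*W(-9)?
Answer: 9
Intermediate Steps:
K(2 - 3)*W(-9) = (2 - 3)*(-9) = -1*(-9) = 9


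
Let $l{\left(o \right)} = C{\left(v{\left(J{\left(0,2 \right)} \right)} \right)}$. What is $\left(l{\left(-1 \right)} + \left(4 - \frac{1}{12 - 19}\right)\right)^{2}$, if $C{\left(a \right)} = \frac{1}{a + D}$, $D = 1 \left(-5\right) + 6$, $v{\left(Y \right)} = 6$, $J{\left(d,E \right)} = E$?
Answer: $\frac{900}{49} \approx 18.367$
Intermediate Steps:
$D = 1$ ($D = -5 + 6 = 1$)
$C{\left(a \right)} = \frac{1}{1 + a}$ ($C{\left(a \right)} = \frac{1}{a + 1} = \frac{1}{1 + a}$)
$l{\left(o \right)} = \frac{1}{7}$ ($l{\left(o \right)} = \frac{1}{1 + 6} = \frac{1}{7}$)
$\left(l{\left(-1 \right)} + \left(4 - \frac{1}{12 - 19}\right)\right)^{2} = \left(\frac{1}{7} + \left(4 - \frac{1}{12 - 19}\right)\right)^{2} = \left(\frac{1}{7} + \left(4 - \frac{1}{-7}\right)\right)^{2} = \left(\frac{1}{7} + \left(4 - - \frac{1}{7}\right)\right)^{2} = \left(\frac{1}{7} + \left(4 + \frac{1}{7}\right)\right)^{2} = \left(\frac{1}{7} + \frac{29}{7}\right)^{2} = \left(\frac{30}{7}\right)^{2} = \frac{900}{49}$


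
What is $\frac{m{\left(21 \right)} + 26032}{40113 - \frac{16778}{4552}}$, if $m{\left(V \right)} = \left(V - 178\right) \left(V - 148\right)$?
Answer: $\frac{104629996}{91288799} \approx 1.1461$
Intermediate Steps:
$m{\left(V \right)} = \left(-178 + V\right) \left(-148 + V\right)$
$\frac{m{\left(21 \right)} + 26032}{40113 - \frac{16778}{4552}} = \frac{\left(26344 + 21^{2} - 6846\right) + 26032}{40113 - \frac{16778}{4552}} = \frac{\left(26344 + 441 - 6846\right) + 26032}{40113 - \frac{8389}{2276}} = \frac{19939 + 26032}{40113 - \frac{8389}{2276}} = \frac{45971}{\frac{91288799}{2276}} = 45971 \cdot \frac{2276}{91288799} = \frac{104629996}{91288799}$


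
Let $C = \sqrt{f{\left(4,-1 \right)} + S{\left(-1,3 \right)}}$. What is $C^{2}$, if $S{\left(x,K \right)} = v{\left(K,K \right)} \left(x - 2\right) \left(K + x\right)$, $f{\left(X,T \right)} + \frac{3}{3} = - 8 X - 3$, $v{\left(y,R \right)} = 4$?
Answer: $-60$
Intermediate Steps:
$f{\left(X,T \right)} = -4 - 8 X$ ($f{\left(X,T \right)} = -1 - \left(3 + 8 X\right) = -4 - 8 X$)
$S{\left(x,K \right)} = 4 \left(-2 + x\right) \left(K + x\right)$ ($S{\left(x,K \right)} = 4 \left(x - 2\right) \left(K + x\right) = 4 \left(-2 + x\right) \left(K + x\right)$)
$C = 2 i \sqrt{15}$ ($C = \sqrt{\left(-4 - 32\right) + \left(\left(-8\right) 3 - -8 + 4 \left(-1\right)^{2} + 4 \cdot 3 \left(-1\right)\right)} = \sqrt{\left(-4 - 32\right) + \left(-24 + 8 + 4 \cdot 1 - 12\right)} = \sqrt{-36 + \left(-24 + 8 + 4 - 12\right)} = \sqrt{-36 - 24} = \sqrt{-60} = 2 i \sqrt{15} \approx 7.746 i$)
$C^{2} = \left(2 i \sqrt{15}\right)^{2} = -60$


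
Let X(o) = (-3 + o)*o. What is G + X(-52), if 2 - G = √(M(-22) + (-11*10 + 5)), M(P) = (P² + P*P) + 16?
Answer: 2862 - √879 ≈ 2832.4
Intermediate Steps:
X(o) = o*(-3 + o)
M(P) = 16 + 2*P² (M(P) = (P² + P²) + 16 = 2*P² + 16 = 16 + 2*P²)
G = 2 - √879 (G = 2 - √((16 + 2*(-22)²) + (-11*10 + 5)) = 2 - √((16 + 2*484) + (-110 + 5)) = 2 - √((16 + 968) - 105) = 2 - √(984 - 105) = 2 - √879 ≈ -27.648)
G + X(-52) = (2 - √879) - 52*(-3 - 52) = (2 - √879) - 52*(-55) = (2 - √879) + 2860 = 2862 - √879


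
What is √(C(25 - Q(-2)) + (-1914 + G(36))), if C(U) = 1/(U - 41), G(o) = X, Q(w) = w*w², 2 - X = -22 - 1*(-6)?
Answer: I*√30338/4 ≈ 43.544*I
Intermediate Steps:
X = 18 (X = 2 - (-22 - 1*(-6)) = 2 - (-22 + 6) = 2 - 1*(-16) = 2 + 16 = 18)
Q(w) = w³
G(o) = 18
C(U) = 1/(-41 + U)
√(C(25 - Q(-2)) + (-1914 + G(36))) = √(1/(-41 + (25 - 1*(-2)³)) + (-1914 + 18)) = √(1/(-41 + (25 - 1*(-8))) - 1896) = √(1/(-41 + (25 + 8)) - 1896) = √(1/(-41 + 33) - 1896) = √(1/(-8) - 1896) = √(-⅛ - 1896) = √(-15169/8) = I*√30338/4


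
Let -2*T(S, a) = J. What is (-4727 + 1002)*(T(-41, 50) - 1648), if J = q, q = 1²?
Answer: 12281325/2 ≈ 6.1407e+6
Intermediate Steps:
q = 1
J = 1
T(S, a) = -½ (T(S, a) = -½*1 = -½)
(-4727 + 1002)*(T(-41, 50) - 1648) = (-4727 + 1002)*(-½ - 1648) = -3725*(-3297/2) = 12281325/2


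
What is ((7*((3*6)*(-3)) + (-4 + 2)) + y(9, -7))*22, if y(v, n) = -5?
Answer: -8470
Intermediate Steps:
((7*((3*6)*(-3)) + (-4 + 2)) + y(9, -7))*22 = ((7*((3*6)*(-3)) + (-4 + 2)) - 5)*22 = ((7*(18*(-3)) - 2) - 5)*22 = ((7*(-54) - 2) - 5)*22 = ((-378 - 2) - 5)*22 = (-380 - 5)*22 = -385*22 = -8470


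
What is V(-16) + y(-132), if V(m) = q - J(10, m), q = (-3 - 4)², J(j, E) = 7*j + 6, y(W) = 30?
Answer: 3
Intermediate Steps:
J(j, E) = 6 + 7*j
q = 49 (q = (-7)² = 49)
V(m) = -27 (V(m) = 49 - (6 + 7*10) = 49 - (6 + 70) = 49 - 1*76 = 49 - 76 = -27)
V(-16) + y(-132) = -27 + 30 = 3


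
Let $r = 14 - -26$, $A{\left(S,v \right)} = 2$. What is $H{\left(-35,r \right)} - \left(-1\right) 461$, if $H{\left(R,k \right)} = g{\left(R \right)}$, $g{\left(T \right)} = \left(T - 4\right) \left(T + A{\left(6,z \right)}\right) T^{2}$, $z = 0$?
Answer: $1577036$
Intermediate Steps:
$r = 40$ ($r = 14 + 26 = 40$)
$g{\left(T \right)} = T^{2} \left(-4 + T\right) \left(2 + T\right)$ ($g{\left(T \right)} = \left(T - 4\right) \left(T + 2\right) T^{2} = \left(-4 + T\right) \left(2 + T\right) T^{2} = T^{2} \left(-4 + T\right) \left(2 + T\right)$)
$H{\left(R,k \right)} = R^{2} \left(-8 + R^{2} - 2 R\right)$
$H{\left(-35,r \right)} - \left(-1\right) 461 = \left(-35\right)^{2} \left(-8 + \left(-35\right)^{2} - -70\right) - \left(-1\right) 461 = 1225 \left(-8 + 1225 + 70\right) - -461 = 1225 \cdot 1287 + 461 = 1576575 + 461 = 1577036$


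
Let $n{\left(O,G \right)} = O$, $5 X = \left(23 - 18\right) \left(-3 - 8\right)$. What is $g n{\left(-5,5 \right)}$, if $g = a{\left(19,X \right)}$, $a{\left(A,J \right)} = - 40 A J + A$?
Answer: $-41895$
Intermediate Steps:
$X = -11$ ($X = \frac{\left(23 - 18\right) \left(-3 - 8\right)}{5} = \frac{5 \left(-11\right)}{5} = \frac{1}{5} \left(-55\right) = -11$)
$a{\left(A,J \right)} = A - 40 A J$ ($a{\left(A,J \right)} = - 40 A J + A = A - 40 A J$)
$g = 8379$ ($g = 19 \left(1 - -440\right) = 19 \left(1 + 440\right) = 19 \cdot 441 = 8379$)
$g n{\left(-5,5 \right)} = 8379 \left(-5\right) = -41895$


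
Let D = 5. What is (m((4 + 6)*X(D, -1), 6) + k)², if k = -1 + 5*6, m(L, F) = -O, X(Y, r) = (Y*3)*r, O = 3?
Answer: 676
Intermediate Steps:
X(Y, r) = 3*Y*r (X(Y, r) = (3*Y)*r = 3*Y*r)
m(L, F) = -3 (m(L, F) = -1*3 = -3)
k = 29 (k = -1 + 30 = 29)
(m((4 + 6)*X(D, -1), 6) + k)² = (-3 + 29)² = 26² = 676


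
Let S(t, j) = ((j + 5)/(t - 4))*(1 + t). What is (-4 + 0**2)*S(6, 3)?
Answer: -112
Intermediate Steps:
S(t, j) = (1 + t)*(5 + j)/(-4 + t) (S(t, j) = ((5 + j)/(-4 + t))*(1 + t) = (1 + t)*(5 + j)/(-4 + t))
(-4 + 0**2)*S(6, 3) = (-4 + 0**2)*((5 + 3 + 5*6 + 3*6)/(-4 + 6)) = (-4 + 0)*((5 + 3 + 30 + 18)/2) = -2*56 = -4*28 = -112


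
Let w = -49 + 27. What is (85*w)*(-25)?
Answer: 46750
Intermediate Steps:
w = -22
(85*w)*(-25) = (85*(-22))*(-25) = -1870*(-25) = 46750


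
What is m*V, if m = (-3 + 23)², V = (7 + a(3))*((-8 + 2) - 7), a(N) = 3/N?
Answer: -41600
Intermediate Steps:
V = -104 (V = (7 + 3/3)*((-8 + 2) - 7) = (7 + 3*(⅓))*(-6 - 7) = (7 + 1)*(-13) = 8*(-13) = -104)
m = 400 (m = 20² = 400)
m*V = 400*(-104) = -41600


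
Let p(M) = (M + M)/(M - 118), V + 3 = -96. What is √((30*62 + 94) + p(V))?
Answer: 2*√23013718/217 ≈ 44.214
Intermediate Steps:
V = -99 (V = -3 - 96 = -99)
p(M) = 2*M/(-118 + M) (p(M) = (2*M)/(-118 + M) = 2*M/(-118 + M))
√((30*62 + 94) + p(V)) = √((30*62 + 94) + 2*(-99)/(-118 - 99)) = √((1860 + 94) + 2*(-99)/(-217)) = √(1954 + 2*(-99)*(-1/217)) = √(1954 + 198/217) = √(424216/217) = 2*√23013718/217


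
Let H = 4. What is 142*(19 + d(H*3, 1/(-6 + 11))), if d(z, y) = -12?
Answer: 994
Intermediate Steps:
142*(19 + d(H*3, 1/(-6 + 11))) = 142*(19 - 12) = 142*7 = 994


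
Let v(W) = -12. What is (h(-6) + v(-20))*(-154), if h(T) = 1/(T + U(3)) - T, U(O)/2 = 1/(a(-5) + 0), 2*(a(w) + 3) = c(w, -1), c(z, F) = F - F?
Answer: 9471/10 ≈ 947.10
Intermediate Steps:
c(z, F) = 0
a(w) = -3 (a(w) = -3 + (½)*0 = -3 + 0 = -3)
U(O) = -⅔ (U(O) = 2/(-3 + 0) = 2/(-3) = 2*(-⅓) = -⅔)
h(T) = 1/(-⅔ + T) - T (h(T) = 1/(T - ⅔) - T = 1/(-⅔ + T) - T)
(h(-6) + v(-20))*(-154) = ((3 - 3*(-6)² + 2*(-6))/(-2 + 3*(-6)) - 12)*(-154) = ((3 - 3*36 - 12)/(-2 - 18) - 12)*(-154) = ((3 - 108 - 12)/(-20) - 12)*(-154) = (-1/20*(-117) - 12)*(-154) = (117/20 - 12)*(-154) = -123/20*(-154) = 9471/10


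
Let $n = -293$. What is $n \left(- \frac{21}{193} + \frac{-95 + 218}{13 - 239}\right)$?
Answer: $\frac{8346105}{43618} \approx 191.35$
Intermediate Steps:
$n \left(- \frac{21}{193} + \frac{-95 + 218}{13 - 239}\right) = - 293 \left(- \frac{21}{193} + \frac{-95 + 218}{13 - 239}\right) = - 293 \left(\left(-21\right) \frac{1}{193} + \frac{123}{-226}\right) = - 293 \left(- \frac{21}{193} + 123 \left(- \frac{1}{226}\right)\right) = - 293 \left(- \frac{21}{193} - \frac{123}{226}\right) = \left(-293\right) \left(- \frac{28485}{43618}\right) = \frac{8346105}{43618}$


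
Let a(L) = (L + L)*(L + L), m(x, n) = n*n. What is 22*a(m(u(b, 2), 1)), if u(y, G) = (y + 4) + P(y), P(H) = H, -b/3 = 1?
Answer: 88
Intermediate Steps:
b = -3 (b = -3*1 = -3)
u(y, G) = 4 + 2*y (u(y, G) = (y + 4) + y = (4 + y) + y = 4 + 2*y)
m(x, n) = n**2
a(L) = 4*L**2 (a(L) = (2*L)*(2*L) = 4*L**2)
22*a(m(u(b, 2), 1)) = 22*(4*(1**2)**2) = 22*(4*1**2) = 22*(4*1) = 22*4 = 88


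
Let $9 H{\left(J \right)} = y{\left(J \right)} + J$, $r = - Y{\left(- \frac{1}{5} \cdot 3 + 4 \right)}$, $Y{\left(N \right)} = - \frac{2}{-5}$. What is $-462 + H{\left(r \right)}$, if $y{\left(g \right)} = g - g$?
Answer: $- \frac{20792}{45} \approx -462.04$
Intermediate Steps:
$Y{\left(N \right)} = \frac{2}{5}$ ($Y{\left(N \right)} = \left(-2\right) \left(- \frac{1}{5}\right) = \frac{2}{5}$)
$y{\left(g \right)} = 0$
$r = - \frac{2}{5}$ ($r = \left(-1\right) \frac{2}{5} = - \frac{2}{5} \approx -0.4$)
$H{\left(J \right)} = \frac{J}{9}$ ($H{\left(J \right)} = \frac{0 + J}{9} = \frac{J}{9}$)
$-462 + H{\left(r \right)} = -462 + \frac{1}{9} \left(- \frac{2}{5}\right) = -462 - \frac{2}{45} = - \frac{20792}{45}$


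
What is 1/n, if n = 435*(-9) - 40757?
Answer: -1/44672 ≈ -2.2385e-5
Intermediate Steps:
n = -44672 (n = -3915 - 40757 = -44672)
1/n = 1/(-44672) = -1/44672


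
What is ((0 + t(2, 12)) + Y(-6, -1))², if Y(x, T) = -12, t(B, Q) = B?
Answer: 100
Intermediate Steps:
((0 + t(2, 12)) + Y(-6, -1))² = ((0 + 2) - 12)² = (2 - 12)² = (-10)² = 100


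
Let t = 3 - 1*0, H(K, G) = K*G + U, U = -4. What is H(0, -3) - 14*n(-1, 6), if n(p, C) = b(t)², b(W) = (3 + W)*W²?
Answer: -40828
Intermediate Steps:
H(K, G) = -4 + G*K (H(K, G) = K*G - 4 = G*K - 4 = -4 + G*K)
t = 3 (t = 3 + 0 = 3)
b(W) = W²*(3 + W)
n(p, C) = 2916 (n(p, C) = (3²*(3 + 3))² = (9*6)² = 54² = 2916)
H(0, -3) - 14*n(-1, 6) = (-4 - 3*0) - 14*2916 = (-4 + 0) - 40824 = -4 - 40824 = -40828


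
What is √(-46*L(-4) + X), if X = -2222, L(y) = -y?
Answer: I*√2406 ≈ 49.051*I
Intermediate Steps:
√(-46*L(-4) + X) = √(-(-46)*(-4) - 2222) = √(-46*4 - 2222) = √(-184 - 2222) = √(-2406) = I*√2406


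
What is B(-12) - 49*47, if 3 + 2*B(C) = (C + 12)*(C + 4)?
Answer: -4609/2 ≈ -2304.5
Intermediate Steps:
B(C) = -3/2 + (4 + C)*(12 + C)/2 (B(C) = -3/2 + ((C + 12)*(C + 4))/2 = -3/2 + ((12 + C)*(4 + C))/2 = -3/2 + ((4 + C)*(12 + C))/2 = -3/2 + (4 + C)*(12 + C)/2)
B(-12) - 49*47 = (45/2 + (1/2)*(-12)**2 + 8*(-12)) - 49*47 = (45/2 + (1/2)*144 - 96) - 2303 = (45/2 + 72 - 96) - 2303 = -3/2 - 2303 = -4609/2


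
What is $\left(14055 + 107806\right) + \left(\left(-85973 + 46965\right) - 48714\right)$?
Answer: $34139$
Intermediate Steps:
$\left(14055 + 107806\right) + \left(\left(-85973 + 46965\right) - 48714\right) = 121861 - 87722 = 34139$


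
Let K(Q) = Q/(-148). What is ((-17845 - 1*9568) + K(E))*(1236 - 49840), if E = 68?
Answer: 49298939992/37 ≈ 1.3324e+9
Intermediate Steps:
K(Q) = -Q/148 (K(Q) = Q*(-1/148) = -Q/148)
((-17845 - 1*9568) + K(E))*(1236 - 49840) = ((-17845 - 1*9568) - 1/148*68)*(1236 - 49840) = ((-17845 - 9568) - 17/37)*(-48604) = (-27413 - 17/37)*(-48604) = -1014298/37*(-48604) = 49298939992/37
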